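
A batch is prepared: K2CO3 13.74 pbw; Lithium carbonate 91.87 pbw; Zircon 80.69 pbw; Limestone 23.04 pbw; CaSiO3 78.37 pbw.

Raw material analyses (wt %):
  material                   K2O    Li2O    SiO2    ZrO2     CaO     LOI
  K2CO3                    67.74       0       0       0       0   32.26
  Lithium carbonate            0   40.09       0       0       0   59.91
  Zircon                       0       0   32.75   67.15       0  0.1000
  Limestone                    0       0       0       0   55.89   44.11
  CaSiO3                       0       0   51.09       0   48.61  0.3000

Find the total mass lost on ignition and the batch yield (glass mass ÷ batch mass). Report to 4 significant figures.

LOI loss = 69.95 pbw; glass = 217.8 pbw; yield = 75.69%

All internal work keeps full float precision all the way through. In-progress results are shown with 4-significant-figure rounding in the working; exactly one rounding goes into every reported number; derived quantities are recomputed in full float precision (five oxide percentages, yield, ignition loss, totals, net glass mass) from the batch weights per 217.8 pbw of glass, exactly as shown in question or answer.
Each material's LOI contribution:
  K2CO3: 13.74 × 0.3226 = 4.433 pbw
  Lithium carbonate: 91.87 × 0.5991 = 55.04 pbw
  Zircon: 80.69 × 0.001000 = 0.08069 pbw
  Limestone: 23.04 × 0.4411 = 10.16 pbw
  CaSiO3: 78.37 × 0.003000 = 0.2351 pbw
Total LOI = 69.95 pbw
Glass = batch − LOI = 287.7 − 69.95 = 217.8 pbw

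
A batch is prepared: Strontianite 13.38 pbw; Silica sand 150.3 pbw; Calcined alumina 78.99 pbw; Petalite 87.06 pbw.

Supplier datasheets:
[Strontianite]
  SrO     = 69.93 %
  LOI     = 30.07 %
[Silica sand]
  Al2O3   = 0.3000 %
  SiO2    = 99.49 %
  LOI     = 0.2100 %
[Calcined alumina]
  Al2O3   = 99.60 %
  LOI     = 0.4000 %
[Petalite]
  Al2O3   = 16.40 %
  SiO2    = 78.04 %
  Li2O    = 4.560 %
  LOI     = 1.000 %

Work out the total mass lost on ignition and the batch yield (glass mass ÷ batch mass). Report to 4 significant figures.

Values along the way appear (rounded to four significant figures) across the worked steps. The working math carries exact precision at all times. Every reported number takes a single rounding — derived quantities are re-derived starting from the weights at 324.2 pbw of glass in full float precision (totals, LOI, yield, four oxide percentages, net glass mass) as they appear in either problem or answer.
Loss on ignition, line by line:
  Strontianite: 13.38 × 0.3007 = 4.023 pbw
  Silica sand: 150.3 × 0.002100 = 0.3156 pbw
  Calcined alumina: 78.99 × 0.004000 = 0.3160 pbw
  Petalite: 87.06 × 0.01000 = 0.8706 pbw
Total LOI = 5.526 pbw
Glass = batch − LOI = 329.7 − 5.526 = 324.2 pbw

LOI loss = 5.526 pbw; glass = 324.2 pbw; yield = 98.32%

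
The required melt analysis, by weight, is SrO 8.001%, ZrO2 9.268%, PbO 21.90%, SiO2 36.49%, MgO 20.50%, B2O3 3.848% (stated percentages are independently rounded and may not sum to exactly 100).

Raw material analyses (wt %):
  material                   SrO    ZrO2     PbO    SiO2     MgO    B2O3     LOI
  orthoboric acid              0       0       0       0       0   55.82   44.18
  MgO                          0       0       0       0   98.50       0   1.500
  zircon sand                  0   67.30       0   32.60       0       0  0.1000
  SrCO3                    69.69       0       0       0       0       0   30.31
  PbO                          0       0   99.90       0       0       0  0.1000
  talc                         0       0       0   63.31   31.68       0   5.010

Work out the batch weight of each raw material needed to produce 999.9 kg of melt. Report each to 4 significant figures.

The working math maintains full precision in all steps. Mid-chain values appear rounded to four significant figures on the page. Every reported number undergoes a single rounding; all derived quantities, which include yield, totals, LOI, net glass mass, the six compositions, are rebuilt at exact precision, as quoted within question or answer, from the weighed amounts at 999.9 kg of glass.
Target masses of each oxide per 999.9 kg melt:
  SrO: 8.001% × 999.9 = 80.00 kg
  ZrO2: 9.268% × 999.9 = 92.67 kg
  PbO: 21.90% × 999.9 = 219.0 kg
  SiO2: 36.49% × 999.9 = 364.9 kg
  MgO: 20.50% × 999.9 = 205.0 kg
  B2O3: 3.848% × 999.9 = 38.48 kg
Balance tally, oxide-wise, working from each reported weight, per the basis as stated (delivered sums recover each target net of answer rounding effects):
  SrO: 114.8·0.6969 = 80.00 kg (target 80.00 kg)
  ZrO2: 137.7·0.6730 = 92.67 kg (target 92.67 kg)
  PbO: 219.2·0.9990 = 219.0 kg (target 219.0 kg)
  SiO2: 137.7·0.3260 + 505.4·0.6331 = 364.9 kg (target 364.9 kg)
  MgO: 45.55·0.9850 + 505.4·0.3168 = 205.0 kg (target 205.0 kg)
  B2O3: 68.93·0.5582 = 38.48 kg (target 38.48 kg)
Glass mass check: the batch minus its LOI: 1000 kg (oxide target masses add up to 1000 kg; versus the stated basis of 999.9 kg — a pure rounding effect).
Whole-batch sum: Σ batch = 1092 kg; the LOI term Σ batch·LOI equals 91.61 kg; as yield: glass ÷ batch → 91.61%.

Batch per 999.9 kg melt:
  orthoboric acid: 68.93 kg
  MgO: 45.55 kg
  zircon sand: 137.7 kg
  SrCO3: 114.8 kg
  PbO: 219.2 kg
  talc: 505.4 kg
Total batch = 1092 kg; LOI loss = 91.61 kg; yield = 91.61%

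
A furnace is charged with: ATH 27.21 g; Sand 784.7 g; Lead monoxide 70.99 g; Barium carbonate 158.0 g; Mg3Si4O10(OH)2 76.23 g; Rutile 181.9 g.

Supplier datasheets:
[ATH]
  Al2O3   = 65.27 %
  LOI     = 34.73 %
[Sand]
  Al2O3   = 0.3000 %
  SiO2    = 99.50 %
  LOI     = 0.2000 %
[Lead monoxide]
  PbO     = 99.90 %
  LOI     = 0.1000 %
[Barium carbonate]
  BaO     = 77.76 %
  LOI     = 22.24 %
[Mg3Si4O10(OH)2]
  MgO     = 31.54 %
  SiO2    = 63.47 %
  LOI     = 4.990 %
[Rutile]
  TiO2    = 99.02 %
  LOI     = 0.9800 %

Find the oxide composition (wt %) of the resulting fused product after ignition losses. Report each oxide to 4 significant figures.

All internal work maintains full float precision end to end; working values are shown rounded to four significant digits between the steps — exactly one rounding is applied to each reported figure — derived quantities are computed using the weight values on 1247 g of glass at full float precision (net glass mass, the yield, the six compositions, LOI, totals), as given in the problem or the answer.
Oxide masses out of the charge:
  PbO: 70.99·0.9990 = 70.92 g
  Al2O3: 27.21·0.6527 + 784.7·0.003000 = 20.11 g
  TiO2: 181.9·0.9902 = 180.1 g
  BaO: 158.0·0.7776 = 122.9 g
  MgO: 76.23·0.3154 = 24.04 g
  SiO2: 784.7·0.9950 + 76.23·0.6347 = 829.2 g
LOI: 27.21·0.3473 + 784.7·0.002000 + 70.99·0.001000 + 158.0·0.2224 + 76.23·0.04990 + 181.9·0.009800 = 51.82 g
Glass mass = batch − LOI = 1299 − 51.82 = 1247 g (matching Σ of the oxides)
wt % = oxide mass / glass mass × 100

Glass mass = 1247 g (batch 1299 − LOI 51.82).
Composition: PbO 5.686%, Al2O3 1.613%, TiO2 14.44%, BaO 9.851%, MgO 1.928%, SiO2 66.48%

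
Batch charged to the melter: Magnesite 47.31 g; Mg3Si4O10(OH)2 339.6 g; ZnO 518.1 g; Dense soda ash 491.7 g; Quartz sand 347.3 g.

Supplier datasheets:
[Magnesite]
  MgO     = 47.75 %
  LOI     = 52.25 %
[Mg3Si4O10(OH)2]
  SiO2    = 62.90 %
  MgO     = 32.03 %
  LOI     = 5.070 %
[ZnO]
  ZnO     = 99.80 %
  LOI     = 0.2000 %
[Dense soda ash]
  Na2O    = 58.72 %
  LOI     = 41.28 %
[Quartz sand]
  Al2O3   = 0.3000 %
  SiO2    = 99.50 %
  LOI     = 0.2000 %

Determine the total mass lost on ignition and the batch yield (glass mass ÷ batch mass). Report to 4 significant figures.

All internal work keeps full precision at each step — working values are printed rounded to 4 significant figures within the worked lines — each reported figure is rounded once only; the derived quantities are rebuilt at full float precision (the five compositions, the totals, net glass mass, yield, LOI) using the weight values for 1497 g of glass, as written in problem or answer.
Per-material ignition loss:
  Magnesite: 47.31 × 0.5225 = 24.72 g
  Mg3Si4O10(OH)2: 339.6 × 0.05070 = 17.22 g
  ZnO: 518.1 × 0.002000 = 1.036 g
  Dense soda ash: 491.7 × 0.4128 = 203.0 g
  Quartz sand: 347.3 × 0.002000 = 0.6946 g
Total LOI = 246.6 g
Glass = batch − LOI = 1744 − 246.6 = 1497 g

LOI loss = 246.6 g; glass = 1497 g; yield = 85.86%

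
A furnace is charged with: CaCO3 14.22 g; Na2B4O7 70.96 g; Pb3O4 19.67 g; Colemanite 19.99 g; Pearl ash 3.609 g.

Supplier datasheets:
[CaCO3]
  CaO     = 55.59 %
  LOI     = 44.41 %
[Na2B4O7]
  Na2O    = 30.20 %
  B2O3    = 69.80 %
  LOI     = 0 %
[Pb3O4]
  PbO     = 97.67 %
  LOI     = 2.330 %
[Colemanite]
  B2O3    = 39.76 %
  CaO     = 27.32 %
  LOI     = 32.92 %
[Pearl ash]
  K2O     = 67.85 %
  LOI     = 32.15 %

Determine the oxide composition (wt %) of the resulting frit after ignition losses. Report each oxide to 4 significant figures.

Glass mass = 113.9 g (batch 128.4 − LOI 14.51).
Composition: Na2O 18.81%, B2O3 50.45%, CaO 11.73%, K2O 2.149%, PbO 16.86%

The whole derivation holds full float precision throughout; in-progress results appear, rounded to four significant figures, in the printout; each reported figure undergoes a single rounding — all derived quantities, which include glass mass, LOI, totals, the five compositions, yield, are re-derived in full precision, as written in the problem or the answer, using the weight values per 113.9 g of glass.
Oxide-by-oxide delivered mass:
  Na2O: 70.96·0.3020 = 21.43 g
  B2O3: 70.96·0.6980 + 19.99·0.3976 = 57.48 g
  CaO: 14.22·0.5559 + 19.99·0.2732 = 13.37 g
  K2O: 3.609·0.6785 = 2.449 g
  PbO: 19.67·0.9767 = 19.21 g
LOI: 14.22·0.4441 + 19.67·0.02330 + 19.99·0.3292 + 3.609·0.3215 = 14.51 g
Resulting glass, batch − LOI: 128.4 − 14.51 = 113.9 g (matching Σ of the oxides)
oxide / glass × 100 gives the wt %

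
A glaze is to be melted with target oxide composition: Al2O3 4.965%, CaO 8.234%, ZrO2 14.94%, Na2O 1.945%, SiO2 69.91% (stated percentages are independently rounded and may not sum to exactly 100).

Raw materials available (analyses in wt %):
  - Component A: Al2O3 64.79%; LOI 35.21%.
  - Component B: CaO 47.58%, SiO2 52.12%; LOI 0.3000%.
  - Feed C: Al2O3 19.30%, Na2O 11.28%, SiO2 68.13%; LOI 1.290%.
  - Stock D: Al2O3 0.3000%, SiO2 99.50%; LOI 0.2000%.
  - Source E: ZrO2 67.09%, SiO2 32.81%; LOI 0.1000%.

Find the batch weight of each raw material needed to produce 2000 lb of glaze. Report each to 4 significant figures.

Batch per 2000 lb glaze:
  Component A: 46.64 lb
  Component B: 346.1 lb
  Feed C: 344.9 lb
  Stock D: 840.9 lb
  Source E: 445.4 lb
Total batch = 2024 lb; LOI loss = 24.04 lb; yield = 98.81%

Each numeric step maintains full precision in all steps — the intermediate values are printed (rounded to 4 significant figures) in the printout. Every reported value is rounded a single time. Derived quantities (the yield, totals, LOI, net glass mass, the five compositions) are rebuilt starting from the weights per 2000 lb of glass in full float precision as given in problem or answer.
Target masses of each oxide per 2000 lb glaze:
  Al2O3: 4.965% × 2000 = 99.30 lb
  CaO: 8.234% × 2000 = 164.7 lb
  ZrO2: 14.94% × 2000 = 298.8 lb
  Na2O: 1.945% × 2000 = 38.90 lb
  SiO2: 69.91% × 2000 = 1398 lb
A balance pass over the oxides, working from each reported weight, per the basis as stated (sum by sum, the targets are met up to rounding of the answer):
  Al2O3: 46.64·0.6479 + 344.9·0.1930 + 840.9·0.003000 = 99.31 lb (target 99.30 lb)
  CaO: 346.1·0.4758 = 164.7 lb (target 164.7 lb)
  ZrO2: 445.4·0.6709 = 298.8 lb (target 298.8 lb)
  Na2O: 344.9·0.1128 = 38.90 lb (target 38.90 lb)
  SiO2: 346.1·0.5212 + 344.9·0.6813 + 840.9·0.9950 + 445.4·0.3281 = 1398 lb (target 1398 lb)
Glass-mass closure: the batch minus its LOI: 2000 lb (the Σ of target masses is 2000 lb; against the stated basis, 2000 lb — differing by rounding only).
Batch total: Σ batch = 2024 lb; LOI loss = Σ batch·LOI = 24.04 lb; the yield ratio, glass ÷ batch: 98.81%.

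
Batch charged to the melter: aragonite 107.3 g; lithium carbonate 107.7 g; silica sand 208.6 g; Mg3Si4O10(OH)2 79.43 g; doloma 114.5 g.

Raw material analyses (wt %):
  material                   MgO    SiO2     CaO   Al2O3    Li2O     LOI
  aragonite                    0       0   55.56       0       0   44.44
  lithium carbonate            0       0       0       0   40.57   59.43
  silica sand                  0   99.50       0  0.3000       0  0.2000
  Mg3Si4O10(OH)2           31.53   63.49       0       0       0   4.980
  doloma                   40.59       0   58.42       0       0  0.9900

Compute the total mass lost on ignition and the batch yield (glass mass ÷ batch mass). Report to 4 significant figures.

In-progress results are printed (rounded to 4 significant figures) as written — the working math runs at exact precision from first step to last; each reported number includes exactly one rounding — all derived quantities (ignition loss, the five compositions, the yield, glass mass, the totals) are computed at exact precision starting from the weights per 500.3 g of glass as set out in the question or the answer.
Ignition loss by material:
  aragonite: 107.3 × 0.4444 = 47.68 g
  lithium carbonate: 107.7 × 0.5943 = 64.01 g
  silica sand: 208.6 × 0.002000 = 0.4172 g
  Mg3Si4O10(OH)2: 79.43 × 0.04980 = 3.956 g
  doloma: 114.5 × 0.009900 = 1.134 g
Total LOI = 117.2 g
Glass = batch − LOI = 617.5 − 117.2 = 500.3 g

LOI loss = 117.2 g; glass = 500.3 g; yield = 81.02%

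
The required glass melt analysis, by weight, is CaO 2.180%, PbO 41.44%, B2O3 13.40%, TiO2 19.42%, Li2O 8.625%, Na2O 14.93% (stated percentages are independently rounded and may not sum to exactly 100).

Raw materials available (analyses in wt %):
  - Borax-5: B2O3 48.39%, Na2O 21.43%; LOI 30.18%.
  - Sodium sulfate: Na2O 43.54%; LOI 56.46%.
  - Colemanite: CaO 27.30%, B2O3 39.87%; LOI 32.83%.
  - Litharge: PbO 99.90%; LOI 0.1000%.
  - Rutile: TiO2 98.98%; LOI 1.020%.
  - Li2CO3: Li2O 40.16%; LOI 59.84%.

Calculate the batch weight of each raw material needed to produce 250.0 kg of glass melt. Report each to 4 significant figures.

Batch per 250.0 kg glass melt:
  Borax-5: 52.78 kg
  Sodium sulfate: 59.75 kg
  Colemanite: 19.96 kg
  Litharge: 103.7 kg
  Rutile: 49.05 kg
  Li2CO3: 53.69 kg
Total batch = 338.9 kg; LOI loss = 88.95 kg; yield = 73.76%

All internal work carries exact precision at each step; intermediates are printed with 4-significant-figure rounding as written — every reported figure takes exactly one rounding — all derived quantities are re-derived in full precision (six oxide percentages, totals, the yield, LOI, net glass mass) from the weighed amounts for 250.0 kg of glass exactly as printed in either problem or answer.
Oxide mass targets, per 250.0 kg glass melt:
  CaO: 2.180% × 250.0 = 5.450 kg
  PbO: 41.44% × 250.0 = 103.6 kg
  B2O3: 13.40% × 250.0 = 33.50 kg
  TiO2: 19.42% × 250.0 = 48.55 kg
  Li2O: 8.625% × 250.0 = 21.56 kg
  Na2O: 14.93% × 250.0 = 37.33 kg
Verifying the oxide balance applying the batch weights above, for the quoted basis mass (summed amounts equal target values net of answer rounding effects):
  CaO: 19.96·0.2730 = 5.449 kg (target 5.450 kg)
  PbO: 103.7·0.9990 = 103.6 kg (target 103.6 kg)
  B2O3: 52.78·0.4839 + 19.96·0.3987 = 33.50 kg (target 33.50 kg)
  TiO2: 49.05·0.9898 = 48.55 kg (target 48.55 kg)
  Li2O: 53.69·0.4016 = 21.56 kg (target 21.56 kg)
  Na2O: 52.78·0.2143 + 59.75·0.4354 = 37.33 kg (target 37.33 kg)
Glass-mass closure: Σ batch − LOI loss = 250.0 kg (summing oxide targets gives 250.0 kg; against the stated basis, 250.0 kg — any gap is answer rounding).
Total batch = Σ batch = 338.9 kg; loss to ignition Σ batch·LOI = 88.95 kg; glass ÷ batch gives a yield of 73.76%.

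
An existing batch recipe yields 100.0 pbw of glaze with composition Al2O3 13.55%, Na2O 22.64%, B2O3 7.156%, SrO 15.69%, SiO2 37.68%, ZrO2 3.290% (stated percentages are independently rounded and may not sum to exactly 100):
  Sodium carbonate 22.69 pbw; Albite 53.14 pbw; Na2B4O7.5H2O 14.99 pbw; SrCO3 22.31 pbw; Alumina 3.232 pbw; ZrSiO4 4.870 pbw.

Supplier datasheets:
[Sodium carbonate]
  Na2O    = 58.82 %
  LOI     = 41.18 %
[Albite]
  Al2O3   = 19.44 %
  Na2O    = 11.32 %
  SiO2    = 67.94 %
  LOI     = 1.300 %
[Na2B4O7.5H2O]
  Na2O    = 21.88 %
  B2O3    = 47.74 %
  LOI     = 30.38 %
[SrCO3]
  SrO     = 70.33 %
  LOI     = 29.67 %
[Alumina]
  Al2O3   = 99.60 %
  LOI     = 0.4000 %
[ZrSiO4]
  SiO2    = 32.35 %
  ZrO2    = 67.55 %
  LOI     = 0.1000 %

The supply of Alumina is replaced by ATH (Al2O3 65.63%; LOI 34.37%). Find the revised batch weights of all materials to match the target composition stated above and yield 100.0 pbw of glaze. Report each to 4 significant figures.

Full float precision is kept all the way through. Intermediates are displayed rounded to four significant figures alongside each step — exactly one rounding lands on every reported result — all derived quantities are recomputed from the batch weights on 100.0 pbw of glass in full precision (the totals, yield, net glass mass, six oxide percentages, ignition loss), as quoted within the problem or the answer.
Target masses of each oxide per 100.0 pbw glaze:
  Al2O3: 13.55% × 100.0 = 13.55 pbw
  Na2O: 22.64% × 100.0 = 22.64 pbw
  B2O3: 7.156% × 100.0 = 7.156 pbw
  SrO: 15.69% × 100.0 = 15.69 pbw
  SiO2: 37.68% × 100.0 = 37.68 pbw
  ZrO2: 3.290% × 100.0 = 3.290 pbw
Mass-balance tally per oxide per the reported batch figures, at the basis given (delivered sums recover each target modulo rounding of the values):
  Al2O3: 53.14·0.1944 + 4.905·0.6563 = 13.55 pbw (target 13.55 pbw)
  Na2O: 22.69·0.5882 + 53.14·0.1132 + 14.99·0.2188 = 22.64 pbw (target 22.64 pbw)
  B2O3: 14.99·0.4774 = 7.156 pbw (target 7.156 pbw)
  SrO: 22.31·0.7033 = 15.69 pbw (target 15.69 pbw)
  SiO2: 53.14·0.6794 + 4.870·0.3235 = 37.68 pbw (target 37.68 pbw)
  ZrO2: 4.870·0.6755 = 3.290 pbw (target 3.290 pbw)
Consistency of the glass mass: net batch after ignition = 100.0 pbw (oxide target masses add up to 100.0 pbw; versus the stated basis of 100.0 pbw — gaps are rounding artifacts).
Adding the batch up: Σ batch = 122.9 pbw; LOI removed, Σ of batch·LOI: 22.90 pbw; as yield: glass ÷ batch → 81.37%.

Revised batch per 100.0 pbw glaze:
  Sodium carbonate: 22.69 pbw
  Albite: 53.14 pbw
  Na2B4O7.5H2O: 14.99 pbw
  SrCO3: 22.31 pbw
  ATH: 4.905 pbw
  ZrSiO4: 4.870 pbw
Total batch = 122.9 pbw; LOI loss = 22.90 pbw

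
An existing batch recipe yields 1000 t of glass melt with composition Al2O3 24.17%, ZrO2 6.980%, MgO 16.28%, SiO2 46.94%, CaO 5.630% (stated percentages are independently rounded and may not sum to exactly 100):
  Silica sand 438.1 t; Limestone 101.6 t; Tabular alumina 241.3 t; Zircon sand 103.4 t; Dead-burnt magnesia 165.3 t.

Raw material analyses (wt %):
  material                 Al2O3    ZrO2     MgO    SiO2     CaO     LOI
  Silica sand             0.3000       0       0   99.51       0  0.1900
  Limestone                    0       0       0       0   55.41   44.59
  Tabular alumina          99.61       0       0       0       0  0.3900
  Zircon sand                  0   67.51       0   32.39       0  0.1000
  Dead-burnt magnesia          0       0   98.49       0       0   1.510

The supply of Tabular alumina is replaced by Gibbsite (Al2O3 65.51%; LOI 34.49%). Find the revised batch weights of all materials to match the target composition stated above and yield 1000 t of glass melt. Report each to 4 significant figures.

Revised batch per 1000 t glass melt:
  Silica sand: 438.1 t
  Limestone: 101.6 t
  Gibbsite: 366.9 t
  Zircon sand: 103.4 t
  Dead-burnt magnesia: 165.3 t
Total batch = 1175 t; LOI loss = 175.3 t

In-progress results are shown (rounded to 4 significant digits) alongside each step. Every computation maintains exact precision at all times — a single rounding finalizes each reported result — all derived quantities (the five compositions, net glass mass, LOI, the yield, the totals) are rebuilt from the weighed amounts at 1000 t of glass in full precision as written in the problem or the answer.
Oxide mass targets, per 1000 t glass melt:
  Al2O3: 24.17% × 1000 = 241.7 t
  ZrO2: 6.980% × 1000 = 69.80 t
  MgO: 16.28% × 1000 = 162.8 t
  SiO2: 46.94% × 1000 = 469.4 t
  CaO: 5.630% × 1000 = 56.30 t
Per-oxide balance check using the reported weights, on the stated basis (each sum matches its target mass within answer rounding):
  Al2O3: 438.1·0.003000 + 366.9·0.6551 = 241.7 t (target 241.7 t)
  ZrO2: 103.4·0.6751 = 69.81 t (target 69.80 t)
  MgO: 165.3·0.9849 = 162.8 t (target 162.8 t)
  SiO2: 438.1·0.9951 + 103.4·0.3239 = 469.4 t (target 469.4 t)
  CaO: 101.6·0.5541 = 56.30 t (target 56.30 t)
Mass balance on the glass: total batch − LOI = 1000 t (the targets, summed, come to 1000 t; the stated basis being 1000 t — rounding explains the deltas).
Adding the batch up: Σ batch = 1175 t; loss to ignition Σ batch·LOI = 175.3 t; yield: glass divided by total = 85.09%.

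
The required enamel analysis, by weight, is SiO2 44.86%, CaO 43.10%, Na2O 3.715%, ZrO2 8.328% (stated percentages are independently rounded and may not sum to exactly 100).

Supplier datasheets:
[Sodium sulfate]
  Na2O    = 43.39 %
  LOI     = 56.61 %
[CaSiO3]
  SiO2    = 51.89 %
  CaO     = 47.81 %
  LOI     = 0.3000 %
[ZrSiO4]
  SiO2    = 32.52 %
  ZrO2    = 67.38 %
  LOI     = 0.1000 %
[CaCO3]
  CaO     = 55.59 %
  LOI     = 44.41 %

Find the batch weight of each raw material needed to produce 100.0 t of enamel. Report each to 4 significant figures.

Mid-chain values are shown with 4-significant-digit rounding at each printed step. All arithmetic runs at full precision through the solve — exactly one rounding lands on every reported value — derived quantities are re-derived in exact precision (yield, ignition loss, glass mass, the totals, four oxide percentages) using the weight values for 100.0 t of glass as written in problem or answer.
Oxide-by-oxide targets in 100.0 t enamel:
  SiO2: 44.86% × 100.0 = 44.86 t
  CaO: 43.10% × 100.0 = 43.10 t
  Na2O: 3.715% × 100.0 = 3.715 t
  ZrO2: 8.328% × 100.0 = 8.328 t
Checking each oxide sum given the weights on record, for the quoted basis mass (each sum matches its target mass once rounding is allowed for):
  SiO2: 78.71·0.5189 + 12.36·0.3252 = 44.86 t (target 44.86 t)
  CaO: 78.71·0.4781 + 9.841·0.5559 = 43.10 t (target 43.10 t)
  Na2O: 8.562·0.4339 = 3.715 t (target 3.715 t)
  ZrO2: 12.36·0.6738 = 8.328 t (target 8.328 t)
Glass-mass closure: whole batch net of LOI = 100.0 t (the targets, summed, come to 100.0 t; against the stated basis, 100.0 t — gaps are rounding artifacts).
Adding the batch up: Σ batch = 109.5 t; Σ batch·LOI gives LOI loss = 9.466 t; yield = glass ÷ total batch = 91.35%.

Batch per 100.0 t enamel:
  Sodium sulfate: 8.562 t
  CaSiO3: 78.71 t
  ZrSiO4: 12.36 t
  CaCO3: 9.841 t
Total batch = 109.5 t; LOI loss = 9.466 t; yield = 91.35%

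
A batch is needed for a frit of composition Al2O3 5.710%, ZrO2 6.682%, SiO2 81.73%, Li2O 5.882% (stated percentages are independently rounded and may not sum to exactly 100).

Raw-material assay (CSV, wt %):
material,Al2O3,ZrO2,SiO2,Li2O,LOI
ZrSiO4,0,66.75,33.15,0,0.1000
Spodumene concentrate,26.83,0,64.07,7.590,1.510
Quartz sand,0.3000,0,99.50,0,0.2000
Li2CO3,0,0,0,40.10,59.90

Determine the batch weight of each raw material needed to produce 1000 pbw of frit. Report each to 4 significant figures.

Batch per 1000 pbw frit:
  ZrSiO4: 100.1 pbw
  Spodumene concentrate: 205.5 pbw
  Quartz sand: 655.7 pbw
  Li2CO3: 107.8 pbw
Total batch = 1069 pbw; LOI loss = 69.09 pbw; yield = 93.54%

All arithmetic keeps full float precision all the way through; in-progress results are printed (rounded to four significant digits) alongside each step; each reported value takes just one rounding. All derived quantities are rebuilt from the weighed amounts on 1000 pbw of glass in full float precision (the yield, net glass mass, four oxide percentages, LOI, totals), exactly as shown in the problem or the answer.
Oxide-by-oxide targets in 1000 pbw frit:
  Al2O3: 5.710% × 1000 = 57.10 pbw
  ZrO2: 6.682% × 1000 = 66.82 pbw
  SiO2: 81.73% × 1000 = 817.3 pbw
  Li2O: 5.882% × 1000 = 58.82 pbw
Balance tally, oxide-wise, using the reported weights, on the stated basis (sum by sum, the targets are met exact up to rounding of places):
  Al2O3: 205.5·0.2683 + 655.7·0.003000 = 57.10 pbw (target 57.10 pbw)
  ZrO2: 100.1·0.6675 = 66.82 pbw (target 66.82 pbw)
  SiO2: 100.1·0.3315 + 205.5·0.6407 + 655.7·0.9950 = 817.3 pbw (target 817.3 pbw)
  Li2O: 205.5·0.07590 + 107.8·0.4010 = 58.83 pbw (target 58.82 pbw)
Glass mass check: batch total minus LOI = 1000 pbw (per-oxide target masses sum to 1000 pbw; basis as stated: 1000 pbw — any gap is answer rounding).
Batch total: Σ batch = 1069 pbw; LOI removed, Σ of batch·LOI: 69.09 pbw; yield, glass over the total, = 93.54%.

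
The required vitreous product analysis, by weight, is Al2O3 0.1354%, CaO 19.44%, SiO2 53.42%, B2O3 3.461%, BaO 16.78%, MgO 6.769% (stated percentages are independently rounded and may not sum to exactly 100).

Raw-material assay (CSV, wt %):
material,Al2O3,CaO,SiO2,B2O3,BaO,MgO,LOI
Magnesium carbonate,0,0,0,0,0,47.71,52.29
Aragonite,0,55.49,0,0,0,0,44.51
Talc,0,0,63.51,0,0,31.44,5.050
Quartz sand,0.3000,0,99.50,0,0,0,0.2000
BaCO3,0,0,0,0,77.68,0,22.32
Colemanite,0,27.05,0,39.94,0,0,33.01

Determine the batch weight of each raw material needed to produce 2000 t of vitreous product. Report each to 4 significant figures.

Batch per 2000 t vitreous product:
  Magnesium carbonate: 107.1 t
  Aragonite: 616.2 t
  Talc: 268.1 t
  Quartz sand: 902.7 t
  BaCO3: 432.0 t
  Colemanite: 173.3 t
Total batch = 2499 t; LOI loss = 499.2 t; yield = 80.03%

All arithmetic runs at full precision throughout. Values along the way are shown, with 4-significant-figure rounding, when written out; each reported result takes exactly one rounding. All derived quantities are computed starting from the weights on 2000 t of glass in full precision (six oxide percentages, yield, totals, glass mass, LOI) exactly as shown in the problem or the answer.
The oxide mass targets at 2000 t vitreous product:
  Al2O3: 0.1354% × 2000 = 2.708 t
  CaO: 19.44% × 2000 = 388.8 t
  SiO2: 53.42% × 2000 = 1068 t
  B2O3: 3.461% × 2000 = 69.22 t
  BaO: 16.78% × 2000 = 335.6 t
  MgO: 6.769% × 2000 = 135.4 t
Oxide-by-oxide audit with the batch weights as given, relative to the basis at hand (target by target, the sums agree modulo rounding of the values):
  Al2O3: 902.7·0.003000 = 2.708 t (target 2.708 t)
  CaO: 616.2·0.5549 + 173.3·0.2705 = 388.8 t (target 388.8 t)
  SiO2: 268.1·0.6351 + 902.7·0.9950 = 1068 t (target 1068 t)
  B2O3: 173.3·0.3994 = 69.22 t (target 69.22 t)
  BaO: 432.0·0.7768 = 335.6 t (target 335.6 t)
  MgO: 107.1·0.4771 + 268.1·0.3144 = 135.4 t (target 135.4 t)
Glass-mass sanity pass: total batch − LOI = 2000 t (targets for the oxides total 2000 t; the stated basis being 2000 t — deltas are rounding alone).
Batch total: Σ batch = 2499 t; Σ batch·LOI gives LOI loss = 499.2 t; yield = glass ÷ total batch = 80.03%.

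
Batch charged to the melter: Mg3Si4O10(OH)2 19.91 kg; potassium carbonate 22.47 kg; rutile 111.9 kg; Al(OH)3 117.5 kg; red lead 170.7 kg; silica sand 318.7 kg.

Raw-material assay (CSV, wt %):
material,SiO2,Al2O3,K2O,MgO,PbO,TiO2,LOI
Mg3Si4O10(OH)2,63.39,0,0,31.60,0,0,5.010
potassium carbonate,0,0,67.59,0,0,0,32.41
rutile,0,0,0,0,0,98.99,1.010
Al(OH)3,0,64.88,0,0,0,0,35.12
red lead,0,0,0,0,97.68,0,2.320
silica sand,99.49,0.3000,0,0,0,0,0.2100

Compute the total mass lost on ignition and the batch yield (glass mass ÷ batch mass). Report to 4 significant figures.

LOI loss = 55.31 kg; glass = 705.9 kg; yield = 92.73%

Working values are printed with 4-significant-figure rounding at each printed step. All internal work maintains exact precision at every stage; a single rounding finalizes each reported figure. Derived quantities are carried at full precision (totals, yield, net glass mass, LOI, the six compositions) from the batch weights at 705.9 kg of glass as quoted within question or answer.
Material-by-material LOI:
  Mg3Si4O10(OH)2: 19.91 × 0.05010 = 0.9975 kg
  potassium carbonate: 22.47 × 0.3241 = 7.283 kg
  rutile: 111.9 × 0.01010 = 1.130 kg
  Al(OH)3: 117.5 × 0.3512 = 41.27 kg
  red lead: 170.7 × 0.02320 = 3.960 kg
  silica sand: 318.7 × 0.002100 = 0.6693 kg
Total LOI = 55.31 kg
Glass = batch − LOI = 761.2 − 55.31 = 705.9 kg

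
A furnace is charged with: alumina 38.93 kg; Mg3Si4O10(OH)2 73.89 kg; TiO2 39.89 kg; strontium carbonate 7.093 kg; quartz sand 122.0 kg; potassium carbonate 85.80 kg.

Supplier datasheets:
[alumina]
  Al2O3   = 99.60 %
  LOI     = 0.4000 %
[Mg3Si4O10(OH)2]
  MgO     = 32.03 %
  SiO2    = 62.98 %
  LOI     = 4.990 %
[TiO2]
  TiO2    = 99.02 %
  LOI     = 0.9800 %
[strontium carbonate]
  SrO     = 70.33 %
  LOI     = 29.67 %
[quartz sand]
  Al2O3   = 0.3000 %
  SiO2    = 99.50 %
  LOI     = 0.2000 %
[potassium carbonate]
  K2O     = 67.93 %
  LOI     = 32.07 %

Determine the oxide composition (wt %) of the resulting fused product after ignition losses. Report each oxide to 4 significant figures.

Intermediates appear with 4-significant-figure rounding alongside each step; each numeric step runs at full float precision at every stage; every reported value is rounded only once — derived quantities (net glass mass, yield, the six compositions, LOI, the totals) are carried in full precision from the batch weights at 333.5 kg of glass, as given in the problem or answer text.
What the batch supplies per oxide:
  K2O: 85.80·0.6793 = 58.28 kg
  SrO: 7.093·0.7033 = 4.989 kg
  Al2O3: 38.93·0.9960 + 122.0·0.003000 = 39.14 kg
  MgO: 73.89·0.3203 = 23.67 kg
  SiO2: 73.89·0.6298 + 122.0·0.9950 = 167.9 kg
  TiO2: 39.89·0.9902 = 39.50 kg
LOI: 38.93·0.004000 + 73.89·0.04990 + 39.89·0.009800 + 7.093·0.2967 + 122.0·0.002000 + 85.80·0.3207 = 34.10 kg
Net of LOI, the glass mass = 367.6 − 34.10 = 333.5 kg (matching Σ of the oxides)
wt % = 100 × oxide mass / glass mass

Glass mass = 333.5 kg (batch 367.6 − LOI 34.10).
Composition: K2O 17.48%, SrO 1.496%, Al2O3 11.74%, MgO 7.096%, SiO2 50.35%, TiO2 11.84%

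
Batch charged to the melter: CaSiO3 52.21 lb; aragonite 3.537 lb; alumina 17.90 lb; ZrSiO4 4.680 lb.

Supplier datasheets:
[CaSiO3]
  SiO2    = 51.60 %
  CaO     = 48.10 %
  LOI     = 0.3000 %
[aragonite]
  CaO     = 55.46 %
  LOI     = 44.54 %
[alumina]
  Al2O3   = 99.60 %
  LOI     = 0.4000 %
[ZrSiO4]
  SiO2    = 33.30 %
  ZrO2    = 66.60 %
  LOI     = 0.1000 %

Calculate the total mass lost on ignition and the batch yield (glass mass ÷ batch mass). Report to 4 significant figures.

Each numeric step runs at full float precision from start to finish; the intermediate values are printed, with 4-significant-figure rounding, as written. Exactly one rounding goes into every reported number; derived quantities (glass mass, yield, LOI, four oxide percentages, totals) are recomputed in full float precision from the batch weights for 76.52 lb of glass precisely as stated by the problem or answer text.
Each material's LOI contribution:
  CaSiO3: 52.21 × 0.003000 = 0.1566 lb
  aragonite: 3.537 × 0.4454 = 1.575 lb
  alumina: 17.90 × 0.004000 = 0.07160 lb
  ZrSiO4: 4.680 × 0.001000 = 0.004680 lb
Total LOI = 1.808 lb
Glass = batch − LOI = 78.33 − 1.808 = 76.52 lb

LOI loss = 1.808 lb; glass = 76.52 lb; yield = 97.69%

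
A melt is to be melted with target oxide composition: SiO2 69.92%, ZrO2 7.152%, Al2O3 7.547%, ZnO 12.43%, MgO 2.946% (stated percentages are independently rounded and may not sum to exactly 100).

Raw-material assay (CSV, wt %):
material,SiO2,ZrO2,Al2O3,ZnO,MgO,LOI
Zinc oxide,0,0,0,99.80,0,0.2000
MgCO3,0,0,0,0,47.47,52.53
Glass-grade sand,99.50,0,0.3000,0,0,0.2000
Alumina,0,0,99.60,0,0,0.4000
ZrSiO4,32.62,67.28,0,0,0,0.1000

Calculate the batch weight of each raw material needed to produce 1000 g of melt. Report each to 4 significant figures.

In-progress results are displayed with 4-significant-figure rounding between the steps — each numeric step maintains exact precision all the way through. Each reported result is rounded just once — the derived quantities, including the totals, five oxide percentages, net glass mass, the yield, LOI, are rebuilt using the weight values for 1000 g of glass in full float precision, as written in the problem or the answer.
Target masses of each oxide per 1000 g melt:
  SiO2: 69.92% × 1000 = 699.2 g
  ZrO2: 7.152% × 1000 = 71.52 g
  Al2O3: 7.547% × 1000 = 75.47 g
  ZnO: 12.43% × 1000 = 124.3 g
  MgO: 2.946% × 1000 = 29.46 g
Sums-versus-targets review working from each reported weight, versus the basis set out (oxide sums agree with the targets once rounding is allowed for):
  SiO2: 667.9·0.9950 + 106.3·0.3262 = 699.2 g (target 699.2 g)
  ZrO2: 106.3·0.6728 = 71.52 g (target 71.52 g)
  Al2O3: 667.9·0.003000 + 73.76·0.9960 = 75.47 g (target 75.47 g)
  ZnO: 124.5·0.9980 = 124.3 g (target 124.3 g)
  MgO: 62.06·0.4747 = 29.46 g (target 29.46 g)
Glass-mass bookkeeping: Σ batch − LOI loss = 999.9 g (per-oxide target masses sum to 1000 g; against the stated basis, 1000 g — a pure rounding effect).
Batch grand total — Σ batch = 1035 g; loss to ignition Σ batch·LOI = 34.59 g; yield, glass over the total, = 96.66%.

Batch per 1000 g melt:
  Zinc oxide: 124.5 g
  MgCO3: 62.06 g
  Glass-grade sand: 667.9 g
  Alumina: 73.76 g
  ZrSiO4: 106.3 g
Total batch = 1035 g; LOI loss = 34.59 g; yield = 96.66%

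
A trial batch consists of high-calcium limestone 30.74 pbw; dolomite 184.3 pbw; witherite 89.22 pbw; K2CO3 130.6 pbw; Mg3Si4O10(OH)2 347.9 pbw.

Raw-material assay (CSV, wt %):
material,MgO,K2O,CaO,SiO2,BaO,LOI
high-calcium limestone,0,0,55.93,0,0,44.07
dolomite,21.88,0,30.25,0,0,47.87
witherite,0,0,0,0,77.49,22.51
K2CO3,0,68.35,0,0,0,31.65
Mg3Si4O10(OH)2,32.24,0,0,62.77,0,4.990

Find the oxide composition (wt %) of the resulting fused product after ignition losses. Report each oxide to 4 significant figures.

In-progress results are shown, rounded to 4 significant figures, between the steps; every computation runs at full precision in every operation — a single rounding produces every reported value — the derived quantities (LOI, five oxide percentages, the yield, glass mass, totals) are computed using the weight values per 602.2 pbw of glass in full float precision exactly as printed in question or answer.
Delivered oxide masses:
  MgO: 184.3·0.2188 + 347.9·0.3224 = 152.5 pbw
  K2O: 130.6·0.6835 = 89.27 pbw
  CaO: 30.74·0.5593 + 184.3·0.3025 = 72.94 pbw
  SiO2: 347.9·0.6277 = 218.4 pbw
  BaO: 89.22·0.7749 = 69.14 pbw
LOI: 30.74·0.4407 + 184.3·0.4787 + 89.22·0.2251 + 130.6·0.3165 + 347.9·0.04990 = 180.6 pbw
The glass mass, total less LOI, = 782.8 − 180.6 = 602.2 pbw (equal to the oxide-mass sum)
each oxide over glass, ×100, is wt %

Glass mass = 602.2 pbw (batch 782.8 − LOI 180.6).
Composition: MgO 25.32%, K2O 14.82%, CaO 12.11%, SiO2 36.26%, BaO 11.48%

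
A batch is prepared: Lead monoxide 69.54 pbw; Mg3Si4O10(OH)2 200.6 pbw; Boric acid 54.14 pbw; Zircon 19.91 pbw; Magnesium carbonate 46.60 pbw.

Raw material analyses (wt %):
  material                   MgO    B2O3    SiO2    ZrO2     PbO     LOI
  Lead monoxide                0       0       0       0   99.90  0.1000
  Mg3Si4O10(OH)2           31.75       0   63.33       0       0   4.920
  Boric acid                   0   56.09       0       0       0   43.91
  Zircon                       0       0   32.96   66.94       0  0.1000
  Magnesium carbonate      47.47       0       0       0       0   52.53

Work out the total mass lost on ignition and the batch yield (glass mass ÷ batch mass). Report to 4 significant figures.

LOI loss = 58.21 pbw; glass = 332.6 pbw; yield = 85.10%

All arithmetic carries full precision through the solve; mid-chain values are displayed, with 4-significant-figure rounding, on the page — exactly one rounding lands on every reported result. The derived quantities (totals, yield, the five compositions, net glass mass, LOI) are re-derived from the batch weights on 332.6 pbw of glass at full precision, exactly as shown in the question or the answer.
Loss on ignition, line by line:
  Lead monoxide: 69.54 × 0.001000 = 0.06954 pbw
  Mg3Si4O10(OH)2: 200.6 × 0.04920 = 9.870 pbw
  Boric acid: 54.14 × 0.4391 = 23.77 pbw
  Zircon: 19.91 × 0.001000 = 0.01991 pbw
  Magnesium carbonate: 46.60 × 0.5253 = 24.48 pbw
Total LOI = 58.21 pbw
Glass = batch − LOI = 390.8 − 58.21 = 332.6 pbw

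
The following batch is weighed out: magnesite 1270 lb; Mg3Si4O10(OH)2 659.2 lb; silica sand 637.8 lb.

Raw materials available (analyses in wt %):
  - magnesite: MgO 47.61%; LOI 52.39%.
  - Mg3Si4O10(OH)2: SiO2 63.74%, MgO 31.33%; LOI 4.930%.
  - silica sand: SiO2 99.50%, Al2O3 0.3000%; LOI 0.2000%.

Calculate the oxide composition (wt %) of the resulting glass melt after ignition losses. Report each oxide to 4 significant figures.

Glass mass = 1868 lb (batch 2567 − LOI 699.1).
Composition: SiO2 56.47%, Al2O3 0.1024%, MgO 43.43%

The intermediate values appear rounded to four significant digits alongside each step — each numeric step maintains full precision from start to finish — a single rounding produces each reported number. The derived quantities (net glass mass, the totals, the yield, LOI, the three compositions) are rebuilt from the batch weights on 1868 lb of glass in full precision as written in problem or answer.
Oxide masses out of the charge:
  SiO2: 659.2·0.6374 + 637.8·0.9950 = 1055 lb
  Al2O3: 637.8·0.003000 = 1.913 lb
  MgO: 1270·0.4761 + 659.2·0.3133 = 811.2 lb
LOI: 1270·0.5239 + 659.2·0.04930 + 637.8·0.002000 = 699.1 lb
Glass = total batch minus LOI = 2567 − 699.1 = 1868 lb (the oxide masses sum to this)
wt % = 100 × oxide mass / glass mass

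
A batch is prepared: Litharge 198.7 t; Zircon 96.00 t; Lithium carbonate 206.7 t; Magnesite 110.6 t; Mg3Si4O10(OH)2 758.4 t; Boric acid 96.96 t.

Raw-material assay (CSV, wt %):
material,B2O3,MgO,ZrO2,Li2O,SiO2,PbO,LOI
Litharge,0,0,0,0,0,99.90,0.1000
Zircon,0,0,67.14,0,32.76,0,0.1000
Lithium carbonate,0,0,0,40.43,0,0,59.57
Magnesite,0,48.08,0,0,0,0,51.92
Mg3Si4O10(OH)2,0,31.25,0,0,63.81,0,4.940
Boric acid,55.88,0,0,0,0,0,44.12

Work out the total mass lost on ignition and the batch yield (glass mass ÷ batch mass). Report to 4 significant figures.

All arithmetic maintains full float precision at each step — in-progress results are displayed, with 4-significant-figure rounding, in the printout; every reported figure takes exactly one rounding; all derived quantities are carried from the batch weights on 1206 t of glass in full precision (six oxide percentages, the totals, LOI, the yield, net glass mass) exactly as printed in the question or the answer.
Each material's LOI contribution:
  Litharge: 198.7 × 0.001000 = 0.1987 t
  Zircon: 96.00 × 0.001000 = 0.09600 t
  Lithium carbonate: 206.7 × 0.5957 = 123.1 t
  Magnesite: 110.6 × 0.5192 = 57.42 t
  Mg3Si4O10(OH)2: 758.4 × 0.04940 = 37.46 t
  Boric acid: 96.96 × 0.4412 = 42.78 t
Total LOI = 261.1 t
Glass = batch − LOI = 1467 − 261.1 = 1206 t

LOI loss = 261.1 t; glass = 1206 t; yield = 82.21%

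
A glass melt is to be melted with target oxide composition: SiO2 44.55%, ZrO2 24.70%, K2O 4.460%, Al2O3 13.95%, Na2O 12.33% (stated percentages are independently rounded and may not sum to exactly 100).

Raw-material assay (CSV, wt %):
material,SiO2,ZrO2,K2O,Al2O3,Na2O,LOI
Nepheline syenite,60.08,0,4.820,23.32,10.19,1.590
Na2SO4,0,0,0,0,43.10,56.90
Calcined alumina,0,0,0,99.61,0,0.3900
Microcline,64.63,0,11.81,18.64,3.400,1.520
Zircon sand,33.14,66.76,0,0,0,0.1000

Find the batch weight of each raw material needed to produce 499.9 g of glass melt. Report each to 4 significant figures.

Every computation holds full float precision through the solve. Working values are displayed rounded to 4 significant figures on the page; every reported value takes exactly one rounding; derived quantities, including LOI, five oxide percentages, the totals, the yield, net glass mass, are rebuilt from the weighed amounts on 499.9 g of glass at full float precision exactly as shown in the question or the answer.
Oxide mass targets, per 499.9 g glass melt:
  SiO2: 44.55% × 499.9 = 222.7 g
  ZrO2: 24.70% × 499.9 = 123.5 g
  K2O: 4.460% × 499.9 = 22.30 g
  Al2O3: 13.95% × 499.9 = 69.74 g
  Na2O: 12.33% × 499.9 = 61.64 g
A balance pass over the oxides, from the weights as reported, versus the basis set out (oxide sums agree with the targets once rounding is allowed for):
  SiO2: 116.9·0.6008 + 141.1·0.6463 + 185.0·0.3314 = 222.7 g (target 222.7 g)
  ZrO2: 185.0·0.6676 = 123.5 g (target 123.5 g)
  K2O: 116.9·0.04820 + 141.1·0.1181 = 22.30 g (target 22.30 g)
  Al2O3: 116.9·0.2332 + 16.24·0.9961 + 141.1·0.1864 = 69.74 g (target 69.74 g)
  Na2O: 116.9·0.1019 + 104.2·0.4310 + 141.1·0.03400 = 61.62 g (target 61.64 g)
Glass mass check: whole batch net of LOI = 499.9 g (per-oxide target masses sum to 499.9 g; the stated basis being 499.9 g — gaps are rounding artifacts).
Summing the batch: Σ batch = 563.4 g; the LOI term Σ batch·LOI equals 63.54 g; as yield: glass ÷ batch → 88.72%.

Batch per 499.9 g glass melt:
  Nepheline syenite: 116.9 g
  Na2SO4: 104.2 g
  Calcined alumina: 16.24 g
  Microcline: 141.1 g
  Zircon sand: 185.0 g
Total batch = 563.4 g; LOI loss = 63.54 g; yield = 88.72%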